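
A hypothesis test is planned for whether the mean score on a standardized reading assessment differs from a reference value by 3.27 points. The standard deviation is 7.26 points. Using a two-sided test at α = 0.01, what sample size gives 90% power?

74

For a one-sample z-test, n = ((z_{α/2} + z_β)·σ/δ)².
z_{α/2} = 2.576 (two-sided α = 0.01); z_β = 1.282 (power 90% → β = 0.1).
n = (3.858 × 7.26 / 3.27)² = 73.37
Round up: n = 74.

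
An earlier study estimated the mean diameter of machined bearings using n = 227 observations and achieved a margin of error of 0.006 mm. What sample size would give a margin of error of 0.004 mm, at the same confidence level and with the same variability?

511

Margin of error scales as 1/√n, so n₂ = n₁·(E₁/E₂)².
n₂ = 227 × (0.006/0.004)² = 227 × 2.25 = 510.75
Round up: n₂ = 511.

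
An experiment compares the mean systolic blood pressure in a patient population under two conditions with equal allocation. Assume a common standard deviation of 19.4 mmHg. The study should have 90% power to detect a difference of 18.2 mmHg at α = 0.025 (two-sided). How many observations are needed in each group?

29 per group

For two equal groups, n per group = 2·((z_{α/2} + z_β)·σ/δ)².
z_{α/2} = 2.241; z_β = 1.282 (power 90%).
n = 2 × (3.523 × 19.4 / 18.2)² = 2 × 14.10 = 28.20
Round up: n = 29 per group.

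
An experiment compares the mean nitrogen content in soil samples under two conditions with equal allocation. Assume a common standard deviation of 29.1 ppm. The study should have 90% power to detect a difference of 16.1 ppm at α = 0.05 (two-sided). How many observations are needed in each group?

For two equal groups, n per group = 2·((z_{α/2} + z_β)·σ/δ)².
z_{α/2} = 1.960; z_β = 1.282 (power 90%).
n = 2 × (3.242 × 29.1 / 16.1)² = 2 × 34.34 = 68.68
Round up: n = 69 per group.

69 per group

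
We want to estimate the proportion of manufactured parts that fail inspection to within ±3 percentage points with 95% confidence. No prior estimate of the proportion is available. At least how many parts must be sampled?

1068

For a proportion with margin E = 0.03 at 95% confidence, z = 1.960.
With no prior estimate, use p = 0.5, which maximizes p(1−p) at 0.25.
n = 0.25 × (z/E)² = 0.25 × (1.960/0.03)² = 1067.11
Round up: n = 1068.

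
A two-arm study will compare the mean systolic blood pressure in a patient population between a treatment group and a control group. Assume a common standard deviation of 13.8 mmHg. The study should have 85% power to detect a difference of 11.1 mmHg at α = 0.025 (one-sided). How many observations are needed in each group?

For two equal groups, n per group = 2·((z_α + z_β)·σ/δ)².
z_α = 1.960; z_β = 1.036 (power 85%).
n = 2 × (2.996 × 13.8 / 11.1)² = 2 × 13.87 = 27.74
Round up: n = 28 per group.

28 per group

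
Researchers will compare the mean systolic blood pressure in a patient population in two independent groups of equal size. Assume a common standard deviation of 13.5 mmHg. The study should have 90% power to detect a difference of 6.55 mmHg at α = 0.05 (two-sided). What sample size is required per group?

For two equal groups, n per group = 2·((z_{α/2} + z_β)·σ/δ)².
z_{α/2} = 1.960; z_β = 1.282 (power 90%).
n = 2 × (3.242 × 13.5 / 6.55)² = 2 × 44.65 = 89.30
Round up: n = 90 per group.

90 per group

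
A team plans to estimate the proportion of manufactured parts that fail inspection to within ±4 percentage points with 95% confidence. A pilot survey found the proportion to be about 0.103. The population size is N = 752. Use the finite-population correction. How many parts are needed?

172

For a proportion with margin E = 0.04 at 95% confidence, z = 1.960.
n = p̂(1−p̂)(z/E)² = 0.103 × 0.897 × (1.960/0.04)² = 221.83 — call this n₀.
Finite-population correction with N = 752: n = n₀ / (1 + (n₀−1)/N) = 221.83 / 1.294 = 171.43
Round up: n = 172.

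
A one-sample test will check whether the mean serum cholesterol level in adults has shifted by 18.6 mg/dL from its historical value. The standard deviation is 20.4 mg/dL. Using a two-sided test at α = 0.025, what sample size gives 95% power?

n = 19

For a one-sample z-test, n = ((z_{α/2} + z_β)·σ/δ)².
z_{α/2} = 2.241 (two-sided α = 0.025); z_β = 1.645 (power 95% → β = 0.05).
n = (3.886 × 20.4 / 18.6)² = 18.17
Round up: n = 19.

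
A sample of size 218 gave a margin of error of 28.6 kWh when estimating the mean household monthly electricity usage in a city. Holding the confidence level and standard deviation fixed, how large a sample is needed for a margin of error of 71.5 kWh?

Margin of error scales as 1/√n, so n₂ = n₁·(E₁/E₂)².
n₂ = 218 × (28.6/71.5)² = 218 × 0.16 = 34.88
Round up: n₂ = 35.

35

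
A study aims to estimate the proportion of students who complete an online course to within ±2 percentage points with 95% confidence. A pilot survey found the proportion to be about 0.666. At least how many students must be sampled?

For a proportion with margin E = 0.02 at 95% confidence, z = 1.960.
n = p̂(1−p̂)(z/E)² = 0.666 × 0.334 × (1.960/0.02)² = 2136.35
Round up: n = 2137.

2137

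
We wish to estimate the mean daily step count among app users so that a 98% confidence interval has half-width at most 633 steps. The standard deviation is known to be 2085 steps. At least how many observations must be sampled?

n = 59

For a mean, the margin of error is E = z·σ/√n, so n = (zσ/E)².
At 98% confidence, z = 2.326.
n = (2.326 × 2085 / 633)² = 58.70
Round up: n = 59.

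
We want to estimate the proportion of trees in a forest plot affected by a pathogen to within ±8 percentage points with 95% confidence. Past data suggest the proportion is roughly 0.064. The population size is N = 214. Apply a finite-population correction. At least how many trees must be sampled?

For a proportion with margin E = 0.08 at 95% confidence, z = 1.960.
n = p̂(1−p̂)(z/E)² = 0.064 × 0.936 × (1.960/0.08)² = 35.96 — call this n₀.
Finite-population correction with N = 214: n = n₀ / (1 + (n₀−1)/N) = 35.96 / 1.163 = 30.92
Round up: n = 31.

31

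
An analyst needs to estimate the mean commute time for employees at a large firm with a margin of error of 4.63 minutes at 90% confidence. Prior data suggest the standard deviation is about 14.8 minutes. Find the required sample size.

n = 28

For a mean, the margin of error is E = z·σ/√n, so n = (zσ/E)².
At 90% confidence, z = 1.645.
n = (1.645 × 14.8 / 4.63)² = 27.65
Round up: n = 28.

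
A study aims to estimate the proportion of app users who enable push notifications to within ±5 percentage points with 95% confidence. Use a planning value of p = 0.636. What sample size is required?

For a proportion with margin E = 0.05 at 95% confidence, z = 1.960.
n = p̂(1−p̂)(z/E)² = 0.636 × 0.364 × (1.960/0.05)² = 355.74
Round up: n = 356.

356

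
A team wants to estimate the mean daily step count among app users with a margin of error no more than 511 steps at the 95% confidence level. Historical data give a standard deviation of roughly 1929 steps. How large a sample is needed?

For a mean, the margin of error is E = z·σ/√n, so n = (zσ/E)².
At 95% confidence, z = 1.960.
n = (1.960 × 1929 / 511)² = 54.74
Round up: n = 55.

55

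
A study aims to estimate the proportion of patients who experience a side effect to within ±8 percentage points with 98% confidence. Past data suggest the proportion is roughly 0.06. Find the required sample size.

n = 48

For a proportion with margin E = 0.08 at 98% confidence, z = 2.326.
n = p̂(1−p̂)(z/E)² = 0.06 × 0.94 × (2.326/0.08)² = 47.68
Round up: n = 48.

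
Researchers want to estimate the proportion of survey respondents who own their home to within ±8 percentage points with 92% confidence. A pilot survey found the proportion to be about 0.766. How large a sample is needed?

86

For a proportion with margin E = 0.08 at 92% confidence, z = 1.751.
n = p̂(1−p̂)(z/E)² = 0.766 × 0.234 × (1.751/0.08)² = 85.87
Round up: n = 86.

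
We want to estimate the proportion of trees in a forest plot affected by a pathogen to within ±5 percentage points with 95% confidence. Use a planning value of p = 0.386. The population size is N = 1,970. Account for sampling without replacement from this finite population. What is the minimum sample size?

308

For a proportion with margin E = 0.05 at 95% confidence, z = 1.960.
n = p̂(1−p̂)(z/E)² = 0.386 × 0.614 × (1.960/0.05)² = 364.19 — call this n₀.
Finite-population correction with N = 1,970: n = n₀ / (1 + (n₀−1)/N) = 364.19 / 1.184 = 307.59
Round up: n = 308.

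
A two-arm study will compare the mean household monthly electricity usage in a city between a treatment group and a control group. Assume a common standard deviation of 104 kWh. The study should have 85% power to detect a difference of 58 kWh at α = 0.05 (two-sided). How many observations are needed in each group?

For two equal groups, n per group = 2·((z_{α/2} + z_β)·σ/δ)².
z_{α/2} = 1.960; z_β = 1.036 (power 85%).
n = 2 × (2.996 × 104 / 58)² = 2 × 28.86 = 57.72
Round up: n = 58 per group.

58 per group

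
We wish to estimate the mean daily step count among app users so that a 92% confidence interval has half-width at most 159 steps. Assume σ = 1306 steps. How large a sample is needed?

For a mean, the margin of error is E = z·σ/√n, so n = (zσ/E)².
At 92% confidence, z = 1.751.
n = (1.751 × 1306 / 159)² = 206.85
Round up: n = 207.

207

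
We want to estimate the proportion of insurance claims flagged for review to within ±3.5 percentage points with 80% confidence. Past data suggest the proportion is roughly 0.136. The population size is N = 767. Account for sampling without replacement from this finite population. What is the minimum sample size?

For a proportion with margin E = 0.035 at 80% confidence, z = 1.282.
n = p̂(1−p̂)(z/E)² = 0.136 × 0.864 × (1.282/0.035)² = 157.65 — call this n₀.
Finite-population correction with N = 767: n = n₀ / (1 + (n₀−1)/N) = 157.65 / 1.204 = 130.94
Round up: n = 131.

131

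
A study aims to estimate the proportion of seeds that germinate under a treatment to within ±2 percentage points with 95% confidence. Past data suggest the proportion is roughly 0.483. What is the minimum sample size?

2399

For a proportion with margin E = 0.02 at 95% confidence, z = 1.960.
n = p̂(1−p̂)(z/E)² = 0.483 × 0.517 × (1.960/0.02)² = 2398.22
Round up: n = 2399.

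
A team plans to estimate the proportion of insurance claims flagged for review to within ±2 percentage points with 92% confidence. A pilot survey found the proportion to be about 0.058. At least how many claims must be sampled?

For a proportion with margin E = 0.02 at 92% confidence, z = 1.751.
n = p̂(1−p̂)(z/E)² = 0.058 × 0.942 × (1.751/0.02)² = 418.79
Round up: n = 419.

n = 419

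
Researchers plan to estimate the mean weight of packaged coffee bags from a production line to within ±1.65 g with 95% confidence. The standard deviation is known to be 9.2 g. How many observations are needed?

For a mean, the margin of error is E = z·σ/√n, so n = (zσ/E)².
At 95% confidence, z = 1.960.
n = (1.960 × 9.2 / 1.65)² = 119.43
Round up: n = 120.

n = 120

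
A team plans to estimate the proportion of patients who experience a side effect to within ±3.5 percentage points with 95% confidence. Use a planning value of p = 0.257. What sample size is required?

n = 599

For a proportion with margin E = 0.035 at 95% confidence, z = 1.960.
n = p̂(1−p̂)(z/E)² = 0.257 × 0.743 × (1.960/0.035)² = 598.82
Round up: n = 599.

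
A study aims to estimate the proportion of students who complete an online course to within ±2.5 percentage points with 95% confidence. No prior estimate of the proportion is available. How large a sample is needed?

n = 1537

For a proportion with margin E = 0.025 at 95% confidence, z = 1.960.
With no prior estimate, use p = 0.5, which maximizes p(1−p) at 0.25.
n = 0.25 × (z/E)² = 0.25 × (1.960/0.025)² = 1536.64
Round up: n = 1537.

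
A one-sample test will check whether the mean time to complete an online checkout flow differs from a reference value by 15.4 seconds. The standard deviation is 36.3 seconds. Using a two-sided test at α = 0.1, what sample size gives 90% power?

For a one-sample z-test, n = ((z_{α/2} + z_β)·σ/δ)².
z_{α/2} = 1.645 (two-sided α = 0.1); z_β = 1.282 (power 90% → β = 0.1).
n = (2.927 × 36.3 / 15.4)² = 47.60
Round up: n = 48.

48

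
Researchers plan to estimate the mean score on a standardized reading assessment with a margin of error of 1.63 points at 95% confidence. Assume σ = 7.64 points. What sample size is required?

For a mean, the margin of error is E = z·σ/√n, so n = (zσ/E)².
At 95% confidence, z = 1.960.
n = (1.960 × 7.64 / 1.63)² = 84.40
Round up: n = 85.

n = 85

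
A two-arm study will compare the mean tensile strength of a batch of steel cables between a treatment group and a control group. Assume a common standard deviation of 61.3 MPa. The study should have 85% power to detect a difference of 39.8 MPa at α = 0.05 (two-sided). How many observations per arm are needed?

43 per group

For two equal groups, n per group = 2·((z_{α/2} + z_β)·σ/δ)².
z_{α/2} = 1.960; z_β = 1.036 (power 85%).
n = 2 × (2.996 × 61.3 / 39.8)² = 2 × 21.29 = 42.58
Round up: n = 43 per group.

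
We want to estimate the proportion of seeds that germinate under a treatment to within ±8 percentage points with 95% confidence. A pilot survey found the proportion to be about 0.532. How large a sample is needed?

For a proportion with margin E = 0.08 at 95% confidence, z = 1.960.
n = p̂(1−p̂)(z/E)² = 0.532 × 0.468 × (1.960/0.08)² = 149.45
Round up: n = 150.

150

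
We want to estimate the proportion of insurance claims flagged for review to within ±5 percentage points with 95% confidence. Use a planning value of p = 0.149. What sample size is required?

For a proportion with margin E = 0.05 at 95% confidence, z = 1.960.
n = p̂(1−p̂)(z/E)² = 0.149 × 0.851 × (1.960/0.05)² = 194.84
Round up: n = 195.

195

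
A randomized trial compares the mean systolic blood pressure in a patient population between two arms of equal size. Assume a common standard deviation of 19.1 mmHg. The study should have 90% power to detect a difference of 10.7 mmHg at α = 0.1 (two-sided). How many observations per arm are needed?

55 per group

For two equal groups, n per group = 2·((z_{α/2} + z_β)·σ/δ)².
z_{α/2} = 1.645; z_β = 1.282 (power 90%).
n = 2 × (2.927 × 19.1 / 10.7)² = 2 × 27.30 = 54.60
Round up: n = 55 per group.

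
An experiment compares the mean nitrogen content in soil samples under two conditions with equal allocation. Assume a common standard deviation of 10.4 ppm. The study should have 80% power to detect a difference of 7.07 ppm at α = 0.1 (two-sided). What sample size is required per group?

For two equal groups, n per group = 2·((z_{α/2} + z_β)·σ/δ)².
z_{α/2} = 1.645; z_β = 0.842 (power 80%).
n = 2 × (2.487 × 10.4 / 7.07)² = 2 × 13.38 = 26.76
Round up: n = 27 per group.

27 per group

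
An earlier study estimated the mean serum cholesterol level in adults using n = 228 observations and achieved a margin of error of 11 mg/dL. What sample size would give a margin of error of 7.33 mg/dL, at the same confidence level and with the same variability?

514

Margin of error scales as 1/√n, so n₂ = n₁·(E₁/E₂)².
n₂ = 228 × (11/7.33)² = 228 × 2.252 = 513.46
Round up: n₂ = 514.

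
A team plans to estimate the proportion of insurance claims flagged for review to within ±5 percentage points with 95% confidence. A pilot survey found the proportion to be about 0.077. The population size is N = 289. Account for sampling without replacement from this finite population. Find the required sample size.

n = 80

For a proportion with margin E = 0.05 at 95% confidence, z = 1.960.
n = p̂(1−p̂)(z/E)² = 0.077 × 0.923 × (1.960/0.05)² = 109.21 — call this n₀.
Finite-population correction with N = 289: n = n₀ / (1 + (n₀−1)/N) = 109.21 / 1.374 = 79.48
Round up: n = 80.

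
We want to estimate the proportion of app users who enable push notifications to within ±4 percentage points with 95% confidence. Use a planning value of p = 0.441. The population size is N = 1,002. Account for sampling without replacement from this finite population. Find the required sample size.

n = 373

For a proportion with margin E = 0.04 at 95% confidence, z = 1.960.
n = p̂(1−p̂)(z/E)² = 0.441 × 0.559 × (1.960/0.04)² = 591.89 — call this n₀.
Finite-population correction with N = 1,002: n = n₀ / (1 + (n₀−1)/N) = 591.89 / 1.59 = 372.26
Round up: n = 373.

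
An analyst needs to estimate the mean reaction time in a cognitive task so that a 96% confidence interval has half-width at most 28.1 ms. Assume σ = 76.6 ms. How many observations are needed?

For a mean, the margin of error is E = z·σ/√n, so n = (zσ/E)².
At 96% confidence, z = 2.054.
n = (2.054 × 76.6 / 28.1)² = 31.35
Round up: n = 32.

32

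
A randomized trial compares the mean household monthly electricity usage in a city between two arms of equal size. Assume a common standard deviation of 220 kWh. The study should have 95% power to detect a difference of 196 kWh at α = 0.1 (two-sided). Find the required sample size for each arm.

For two equal groups, n per group = 2·((z_{α/2} + z_β)·σ/δ)².
z_{α/2} = 1.645; z_β = 1.645 (power 95%).
n = 2 × (3.290 × 220 / 196)² = 2 × 13.64 = 27.28
Round up: n = 28 per group.

28 per group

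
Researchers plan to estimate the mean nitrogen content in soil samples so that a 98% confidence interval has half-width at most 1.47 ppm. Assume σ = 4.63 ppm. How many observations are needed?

n = 54

For a mean, the margin of error is E = z·σ/√n, so n = (zσ/E)².
At 98% confidence, z = 2.326.
n = (2.326 × 4.63 / 1.47)² = 53.67
Round up: n = 54.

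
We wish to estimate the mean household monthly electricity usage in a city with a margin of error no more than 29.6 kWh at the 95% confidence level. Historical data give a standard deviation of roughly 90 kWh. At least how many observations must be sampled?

For a mean, the margin of error is E = z·σ/√n, so n = (zσ/E)².
At 95% confidence, z = 1.960.
n = (1.960 × 90 / 29.6)² = 35.52
Round up: n = 36.

36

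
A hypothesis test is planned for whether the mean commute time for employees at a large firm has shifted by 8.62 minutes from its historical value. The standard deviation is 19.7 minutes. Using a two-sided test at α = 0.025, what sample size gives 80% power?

50

For a one-sample z-test, n = ((z_{α/2} + z_β)·σ/δ)².
z_{α/2} = 2.241 (two-sided α = 0.025); z_β = 0.842 (power 80% → β = 0.2).
n = (3.083 × 19.7 / 8.62)² = 49.64
Round up: n = 50.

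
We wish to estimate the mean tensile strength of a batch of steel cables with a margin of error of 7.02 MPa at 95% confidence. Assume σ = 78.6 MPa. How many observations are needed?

482

For a mean, the margin of error is E = z·σ/√n, so n = (zσ/E)².
At 95% confidence, z = 1.960.
n = (1.960 × 78.6 / 7.02)² = 481.60
Round up: n = 482.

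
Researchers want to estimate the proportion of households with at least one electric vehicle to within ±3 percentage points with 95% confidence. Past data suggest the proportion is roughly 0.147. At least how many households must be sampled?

536

For a proportion with margin E = 0.03 at 95% confidence, z = 1.960.
n = p̂(1−p̂)(z/E)² = 0.147 × 0.853 × (1.960/0.03)² = 535.22
Round up: n = 536.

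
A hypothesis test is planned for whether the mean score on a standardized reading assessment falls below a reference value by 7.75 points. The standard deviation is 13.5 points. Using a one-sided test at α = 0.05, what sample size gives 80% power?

For a one-sample z-test, n = ((z_α + z_β)·σ/δ)².
z_α = 1.645 (one-sided α = 0.05); z_β = 0.842 (power 80% → β = 0.2).
n = (2.487 × 13.5 / 7.75)² = 18.77
Round up: n = 19.

n = 19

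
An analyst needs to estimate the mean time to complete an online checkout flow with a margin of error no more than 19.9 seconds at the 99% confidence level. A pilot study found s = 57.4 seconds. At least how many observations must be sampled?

For a mean, the margin of error is E = z·σ/√n, so n = (zσ/E)².
At 99% confidence, z = 2.576.
n = (2.576 × 57.4 / 19.9)² = 55.21
Round up: n = 56.

56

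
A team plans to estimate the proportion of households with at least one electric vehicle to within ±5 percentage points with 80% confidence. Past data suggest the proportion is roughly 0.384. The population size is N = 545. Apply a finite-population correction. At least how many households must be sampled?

For a proportion with margin E = 0.05 at 80% confidence, z = 1.282.
n = p̂(1−p̂)(z/E)² = 0.384 × 0.616 × (1.282/0.05)² = 155.51 — call this n₀.
Finite-population correction with N = 545: n = n₀ / (1 + (n₀−1)/N) = 155.51 / 1.284 = 121.11
Round up: n = 122.

122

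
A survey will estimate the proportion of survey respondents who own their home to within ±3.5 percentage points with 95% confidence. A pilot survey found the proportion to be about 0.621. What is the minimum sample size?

For a proportion with margin E = 0.035 at 95% confidence, z = 1.960.
n = p̂(1−p̂)(z/E)² = 0.621 × 0.379 × (1.960/0.035)² = 738.09
Round up: n = 739.

n = 739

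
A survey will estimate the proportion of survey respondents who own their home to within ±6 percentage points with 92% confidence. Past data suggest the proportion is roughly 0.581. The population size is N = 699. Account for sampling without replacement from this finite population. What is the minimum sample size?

For a proportion with margin E = 0.06 at 92% confidence, z = 1.751.
n = p̂(1−p̂)(z/E)² = 0.581 × 0.419 × (1.751/0.06)² = 207.33 — call this n₀.
Finite-population correction with N = 699: n = n₀ / (1 + (n₀−1)/N) = 207.33 / 1.295 = 160.10
Round up: n = 161.

161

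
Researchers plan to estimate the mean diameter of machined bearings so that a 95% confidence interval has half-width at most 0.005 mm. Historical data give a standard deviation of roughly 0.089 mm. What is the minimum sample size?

For a mean, the margin of error is E = z·σ/√n, so n = (zσ/E)².
At 95% confidence, z = 1.960.
n = (1.960 × 0.089 / 0.005)² = 1217.17
Round up: n = 1218.

1218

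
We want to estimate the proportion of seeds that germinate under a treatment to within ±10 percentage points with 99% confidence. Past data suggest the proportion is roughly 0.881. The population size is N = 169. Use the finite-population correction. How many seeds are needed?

For a proportion with margin E = 0.1 at 99% confidence, z = 2.576.
n = p̂(1−p̂)(z/E)² = 0.881 × 0.119 × (2.576/0.1)² = 69.57 — call this n₀.
Finite-population correction with N = 169: n = n₀ / (1 + (n₀−1)/N) = 69.57 / 1.406 = 49.48
Round up: n = 50.

50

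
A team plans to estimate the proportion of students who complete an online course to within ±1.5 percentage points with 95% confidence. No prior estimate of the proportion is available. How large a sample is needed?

For a proportion with margin E = 0.015 at 95% confidence, z = 1.960.
With no prior estimate, use p = 0.5, which maximizes p(1−p) at 0.25.
n = 0.25 × (z/E)² = 0.25 × (1.960/0.015)² = 4268.44
Round up: n = 4269.

n = 4269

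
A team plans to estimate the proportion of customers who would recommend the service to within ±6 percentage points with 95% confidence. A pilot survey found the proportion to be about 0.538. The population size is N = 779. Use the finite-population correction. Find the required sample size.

For a proportion with margin E = 0.06 at 95% confidence, z = 1.960.
n = p̂(1−p̂)(z/E)² = 0.538 × 0.462 × (1.960/0.06)² = 265.24 — call this n₀.
Finite-population correction with N = 779: n = n₀ / (1 + (n₀−1)/N) = 265.24 / 1.339 = 198.09
Round up: n = 199.

199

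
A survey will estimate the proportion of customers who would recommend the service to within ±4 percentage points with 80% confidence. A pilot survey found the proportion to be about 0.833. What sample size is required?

For a proportion with margin E = 0.04 at 80% confidence, z = 1.282.
n = p̂(1−p̂)(z/E)² = 0.833 × 0.167 × (1.282/0.04)² = 142.90
Round up: n = 143.

n = 143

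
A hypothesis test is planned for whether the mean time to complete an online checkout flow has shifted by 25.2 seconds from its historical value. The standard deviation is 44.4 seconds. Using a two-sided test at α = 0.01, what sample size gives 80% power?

For a one-sample z-test, n = ((z_{α/2} + z_β)·σ/δ)².
z_{α/2} = 2.576 (two-sided α = 0.01); z_β = 0.842 (power 80% → β = 0.2).
n = (3.418 × 44.4 / 25.2)² = 36.27
Round up: n = 37.

37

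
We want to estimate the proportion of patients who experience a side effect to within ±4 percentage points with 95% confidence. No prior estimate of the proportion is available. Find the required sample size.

601

For a proportion with margin E = 0.04 at 95% confidence, z = 1.960.
With no prior estimate, use p = 0.5, which maximizes p(1−p) at 0.25.
n = 0.25 × (z/E)² = 0.25 × (1.960/0.04)² = 600.25
Round up: n = 601.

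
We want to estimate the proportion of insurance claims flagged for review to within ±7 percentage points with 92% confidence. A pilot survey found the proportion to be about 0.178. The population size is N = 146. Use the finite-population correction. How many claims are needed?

57

For a proportion with margin E = 0.07 at 92% confidence, z = 1.751.
n = p̂(1−p̂)(z/E)² = 0.178 × 0.822 × (1.751/0.07)² = 91.55 — call this n₀.
Finite-population correction with N = 146: n = n₀ / (1 + (n₀−1)/N) = 91.55 / 1.62 = 56.51
Round up: n = 57.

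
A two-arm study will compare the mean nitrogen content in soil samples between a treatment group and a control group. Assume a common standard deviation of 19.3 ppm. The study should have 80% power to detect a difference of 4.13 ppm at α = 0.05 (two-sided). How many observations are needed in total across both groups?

686 total

For two equal groups, n per group = 2·((z_{α/2} + z_β)·σ/δ)².
z_{α/2} = 1.960; z_β = 0.842 (power 80%).
n = 2 × (2.802 × 19.3 / 4.13)² = 2 × 171.46 = 342.92
Round up: n = 343 per group.
Total across both groups: 2 × 343 = 686.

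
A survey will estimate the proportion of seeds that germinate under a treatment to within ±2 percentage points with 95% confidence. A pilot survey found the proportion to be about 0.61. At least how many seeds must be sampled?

For a proportion with margin E = 0.02 at 95% confidence, z = 1.960.
n = p̂(1−p̂)(z/E)² = 0.61 × 0.39 × (1.960/0.02)² = 2284.79
Round up: n = 2285.

n = 2285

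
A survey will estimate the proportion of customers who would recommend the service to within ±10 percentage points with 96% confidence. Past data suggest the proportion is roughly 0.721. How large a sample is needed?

85

For a proportion with margin E = 0.1 at 96% confidence, z = 2.054.
n = p̂(1−p̂)(z/E)² = 0.721 × 0.279 × (2.054/0.1)² = 84.87
Round up: n = 85.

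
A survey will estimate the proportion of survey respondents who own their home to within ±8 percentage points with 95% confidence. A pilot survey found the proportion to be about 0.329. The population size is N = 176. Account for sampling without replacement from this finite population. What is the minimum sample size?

For a proportion with margin E = 0.08 at 95% confidence, z = 1.960.
n = p̂(1−p̂)(z/E)² = 0.329 × 0.671 × (1.960/0.08)² = 132.51 — call this n₀.
Finite-population correction with N = 176: n = n₀ / (1 + (n₀−1)/N) = 132.51 / 1.747 = 75.85
Round up: n = 76.

n = 76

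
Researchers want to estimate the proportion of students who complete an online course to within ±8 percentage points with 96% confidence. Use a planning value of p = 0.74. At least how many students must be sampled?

127

For a proportion with margin E = 0.08 at 96% confidence, z = 2.054.
n = p̂(1−p̂)(z/E)² = 0.74 × 0.26 × (2.054/0.08)² = 126.83
Round up: n = 127.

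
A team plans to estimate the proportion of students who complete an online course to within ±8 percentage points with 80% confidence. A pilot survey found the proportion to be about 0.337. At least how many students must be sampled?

For a proportion with margin E = 0.08 at 80% confidence, z = 1.282.
n = p̂(1−p̂)(z/E)² = 0.337 × 0.663 × (1.282/0.08)² = 57.38
Round up: n = 58.

58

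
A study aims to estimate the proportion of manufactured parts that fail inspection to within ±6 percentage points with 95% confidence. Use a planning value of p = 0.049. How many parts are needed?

For a proportion with margin E = 0.06 at 95% confidence, z = 1.960.
n = p̂(1−p̂)(z/E)² = 0.049 × 0.951 × (1.960/0.06)² = 49.73
Round up: n = 50.

50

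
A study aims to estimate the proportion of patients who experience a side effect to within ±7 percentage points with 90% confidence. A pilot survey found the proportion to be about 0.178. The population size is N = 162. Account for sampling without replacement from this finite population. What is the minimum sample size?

n = 55

For a proportion with margin E = 0.07 at 90% confidence, z = 1.645.
n = p̂(1−p̂)(z/E)² = 0.178 × 0.822 × (1.645/0.07)² = 80.80 — call this n₀.
Finite-population correction with N = 162: n = n₀ / (1 + (n₀−1)/N) = 80.80 / 1.493 = 54.12
Round up: n = 55.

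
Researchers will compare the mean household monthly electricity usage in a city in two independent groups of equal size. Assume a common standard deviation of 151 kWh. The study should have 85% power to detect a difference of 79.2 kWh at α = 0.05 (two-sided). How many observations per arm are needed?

For two equal groups, n per group = 2·((z_{α/2} + z_β)·σ/δ)².
z_{α/2} = 1.960; z_β = 1.036 (power 85%).
n = 2 × (2.996 × 151 / 79.2)² = 2 × 32.63 = 65.26
Round up: n = 66 per group.

66 per group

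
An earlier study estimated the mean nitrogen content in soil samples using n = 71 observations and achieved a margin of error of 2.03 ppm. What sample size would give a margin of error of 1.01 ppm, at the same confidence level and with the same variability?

n = 287

Margin of error scales as 1/√n, so n₂ = n₁·(E₁/E₂)².
n₂ = 71 × (2.03/1.01)² = 71 × 4.04 = 286.84
Round up: n₂ = 287.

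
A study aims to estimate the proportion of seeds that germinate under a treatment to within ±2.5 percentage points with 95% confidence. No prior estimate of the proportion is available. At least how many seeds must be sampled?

For a proportion with margin E = 0.025 at 95% confidence, z = 1.960.
With no prior estimate, use p = 0.5, which maximizes p(1−p) at 0.25.
n = 0.25 × (z/E)² = 0.25 × (1.960/0.025)² = 1536.64
Round up: n = 1537.

n = 1537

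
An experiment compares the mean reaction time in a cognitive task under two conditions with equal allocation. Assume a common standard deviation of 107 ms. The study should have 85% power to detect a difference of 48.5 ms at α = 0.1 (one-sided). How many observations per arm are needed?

For two equal groups, n per group = 2·((z_α + z_β)·σ/δ)².
z_α = 1.282; z_β = 1.036 (power 85%).
n = 2 × (2.318 × 107 / 48.5)² = 2 × 26.15 = 52.30
Round up: n = 53 per group.

53 per group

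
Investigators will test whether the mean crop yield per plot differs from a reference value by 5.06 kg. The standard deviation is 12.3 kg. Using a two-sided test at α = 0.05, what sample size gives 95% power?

For a one-sample z-test, n = ((z_{α/2} + z_β)·σ/δ)².
z_{α/2} = 1.960 (two-sided α = 0.05); z_β = 1.645 (power 95% → β = 0.05).
n = (3.605 × 12.3 / 5.06)² = 76.79
Round up: n = 77.

n = 77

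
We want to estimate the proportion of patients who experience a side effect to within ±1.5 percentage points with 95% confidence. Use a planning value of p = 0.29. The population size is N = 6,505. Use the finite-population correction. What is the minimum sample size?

For a proportion with margin E = 0.015 at 95% confidence, z = 1.960.
n = p̂(1−p̂)(z/E)² = 0.29 × 0.71 × (1.960/0.015)² = 3515.49 — call this n₀.
Finite-population correction with N = 6,505: n = n₀ / (1 + (n₀−1)/N) = 3515.49 / 1.54 = 2282.79
Round up: n = 2283.

2283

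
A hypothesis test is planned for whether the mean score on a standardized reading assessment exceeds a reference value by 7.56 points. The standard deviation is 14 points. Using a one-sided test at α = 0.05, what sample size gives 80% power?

22

For a one-sample z-test, n = ((z_α + z_β)·σ/δ)².
z_α = 1.645 (one-sided α = 0.05); z_β = 0.842 (power 80% → β = 0.2).
n = (2.487 × 14 / 7.56)² = 21.21
Round up: n = 22.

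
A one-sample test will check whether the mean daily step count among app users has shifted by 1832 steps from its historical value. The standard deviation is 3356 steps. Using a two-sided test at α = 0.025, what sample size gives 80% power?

For a one-sample z-test, n = ((z_{α/2} + z_β)·σ/δ)².
z_{α/2} = 2.241 (two-sided α = 0.025); z_β = 0.842 (power 80% → β = 0.2).
n = (3.083 × 3356 / 1832)² = 31.90
Round up: n = 32.

n = 32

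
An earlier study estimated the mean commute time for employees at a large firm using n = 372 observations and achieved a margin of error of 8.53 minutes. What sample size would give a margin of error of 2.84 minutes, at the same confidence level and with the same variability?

Margin of error scales as 1/√n, so n₂ = n₁·(E₁/E₂)².
n₂ = 372 × (8.53/2.84)² = 372 × 9.021 = 3355.81
Round up: n₂ = 3356.

n = 3356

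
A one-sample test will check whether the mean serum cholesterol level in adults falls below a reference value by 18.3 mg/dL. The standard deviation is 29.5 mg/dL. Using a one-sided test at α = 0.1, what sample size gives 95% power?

For a one-sample z-test, n = ((z_α + z_β)·σ/δ)².
z_α = 1.282 (one-sided α = 0.1); z_β = 1.645 (power 95% → β = 0.05).
n = (2.927 × 29.5 / 18.3)² = 22.26
Round up: n = 23.

23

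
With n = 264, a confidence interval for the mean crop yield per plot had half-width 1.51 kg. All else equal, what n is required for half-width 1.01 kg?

591

Margin of error scales as 1/√n, so n₂ = n₁·(E₁/E₂)².
n₂ = 264 × (1.51/1.01)² = 264 × 2.235 = 590.04
Round up: n₂ = 591.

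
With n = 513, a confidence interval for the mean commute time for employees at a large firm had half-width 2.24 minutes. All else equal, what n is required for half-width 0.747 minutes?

4613

Margin of error scales as 1/√n, so n₂ = n₁·(E₁/E₂)².
n₂ = 513 × (2.24/0.747)² = 513 × 8.992 = 4612.90
Round up: n₂ = 4613.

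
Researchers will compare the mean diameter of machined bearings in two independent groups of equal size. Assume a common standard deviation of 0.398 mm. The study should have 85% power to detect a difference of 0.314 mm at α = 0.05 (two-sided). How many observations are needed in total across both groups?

58 total

For two equal groups, n per group = 2·((z_{α/2} + z_β)·σ/δ)².
z_{α/2} = 1.960; z_β = 1.036 (power 85%).
n = 2 × (2.996 × 0.398 / 0.314)² = 2 × 14.42 = 28.84
Round up: n = 29 per group.
Total across both groups: 2 × 29 = 58.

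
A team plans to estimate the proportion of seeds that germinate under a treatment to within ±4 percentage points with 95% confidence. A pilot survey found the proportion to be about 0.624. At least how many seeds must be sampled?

For a proportion with margin E = 0.04 at 95% confidence, z = 1.960.
n = p̂(1−p̂)(z/E)² = 0.624 × 0.376 × (1.960/0.04)² = 563.33
Round up: n = 564.

564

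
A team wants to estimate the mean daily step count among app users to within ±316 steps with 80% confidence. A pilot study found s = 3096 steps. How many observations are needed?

For a mean, the margin of error is E = z·σ/√n, so n = (zσ/E)².
At 80% confidence, z = 1.282.
n = (1.282 × 3096 / 316)² = 157.76
Round up: n = 158.

158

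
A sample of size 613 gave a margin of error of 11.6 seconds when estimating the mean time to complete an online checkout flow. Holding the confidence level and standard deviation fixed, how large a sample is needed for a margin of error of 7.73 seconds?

1381

Margin of error scales as 1/√n, so n₂ = n₁·(E₁/E₂)².
n₂ = 613 × (11.6/7.73)² = 613 × 2.252 = 1380.48
Round up: n₂ = 1381.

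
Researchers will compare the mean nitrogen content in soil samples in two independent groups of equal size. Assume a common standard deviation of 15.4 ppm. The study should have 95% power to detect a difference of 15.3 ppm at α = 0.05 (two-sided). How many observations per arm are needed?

For two equal groups, n per group = 2·((z_{α/2} + z_β)·σ/δ)².
z_{α/2} = 1.960; z_β = 1.645 (power 95%).
n = 2 × (3.605 × 15.4 / 15.3)² = 2 × 13.17 = 26.34
Round up: n = 27 per group.

27 per group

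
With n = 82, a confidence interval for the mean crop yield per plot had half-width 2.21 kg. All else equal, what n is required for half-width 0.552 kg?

1315

Margin of error scales as 1/√n, so n₂ = n₁·(E₁/E₂)².
n₂ = 82 × (2.21/0.552)² = 82 × 16.03 = 1314.46
Round up: n₂ = 1315.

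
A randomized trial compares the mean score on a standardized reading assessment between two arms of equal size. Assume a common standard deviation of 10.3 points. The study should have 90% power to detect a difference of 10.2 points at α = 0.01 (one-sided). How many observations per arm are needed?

27 per group

For two equal groups, n per group = 2·((z_α + z_β)·σ/δ)².
z_α = 2.326; z_β = 1.282 (power 90%).
n = 2 × (3.608 × 10.3 / 10.2)² = 2 × 13.27 = 26.54
Round up: n = 27 per group.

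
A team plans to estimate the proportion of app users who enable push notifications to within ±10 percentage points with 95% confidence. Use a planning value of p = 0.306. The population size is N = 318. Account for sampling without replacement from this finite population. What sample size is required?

66

For a proportion with margin E = 0.1 at 95% confidence, z = 1.960.
n = p̂(1−p̂)(z/E)² = 0.306 × 0.694 × (1.960/0.1)² = 81.58 — call this n₀.
Finite-population correction with N = 318: n = n₀ / (1 + (n₀−1)/N) = 81.58 / 1.253 = 65.11
Round up: n = 66.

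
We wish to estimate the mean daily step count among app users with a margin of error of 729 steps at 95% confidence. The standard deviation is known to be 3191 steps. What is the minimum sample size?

For a mean, the margin of error is E = z·σ/√n, so n = (zσ/E)².
At 95% confidence, z = 1.960.
n = (1.960 × 3191 / 729)² = 73.61
Round up: n = 74.

74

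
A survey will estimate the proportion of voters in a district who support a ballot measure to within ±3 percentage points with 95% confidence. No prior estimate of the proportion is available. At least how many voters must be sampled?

For a proportion with margin E = 0.03 at 95% confidence, z = 1.960.
With no prior estimate, use p = 0.5, which maximizes p(1−p) at 0.25.
n = 0.25 × (z/E)² = 0.25 × (1.960/0.03)² = 1067.11
Round up: n = 1068.

1068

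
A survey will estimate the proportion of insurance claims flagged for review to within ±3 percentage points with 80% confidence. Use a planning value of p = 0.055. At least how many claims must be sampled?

For a proportion with margin E = 0.03 at 80% confidence, z = 1.282.
n = p̂(1−p̂)(z/E)² = 0.055 × 0.945 × (1.282/0.03)² = 94.91
Round up: n = 95.

95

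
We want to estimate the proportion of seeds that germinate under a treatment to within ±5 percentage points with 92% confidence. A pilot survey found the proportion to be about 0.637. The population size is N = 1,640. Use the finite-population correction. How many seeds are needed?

For a proportion with margin E = 0.05 at 92% confidence, z = 1.751.
n = p̂(1−p̂)(z/E)² = 0.637 × 0.363 × (1.751/0.05)² = 283.58 — call this n₀.
Finite-population correction with N = 1,640: n = n₀ / (1 + (n₀−1)/N) = 283.58 / 1.172 = 241.96
Round up: n = 242.

242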